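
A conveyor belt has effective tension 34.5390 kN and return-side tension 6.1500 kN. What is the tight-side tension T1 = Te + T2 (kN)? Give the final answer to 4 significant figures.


T1 = Te + T2 = 34.5390 + 6.1500
T1 = 40.69 kN


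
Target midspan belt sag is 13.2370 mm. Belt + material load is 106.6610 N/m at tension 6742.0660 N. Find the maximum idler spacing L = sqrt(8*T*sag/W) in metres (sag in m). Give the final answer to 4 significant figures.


sag = 13.2370/1000 = 0.013237 m
L = sqrt(8 * 6742.0660 * 0.013237 / 106.6610)
L = 2.587 m


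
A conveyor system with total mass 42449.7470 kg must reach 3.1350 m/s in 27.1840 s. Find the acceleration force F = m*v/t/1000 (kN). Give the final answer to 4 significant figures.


F = 42449.7470 * 3.1350 / 27.1840 / 1000
F = 4.896 kN


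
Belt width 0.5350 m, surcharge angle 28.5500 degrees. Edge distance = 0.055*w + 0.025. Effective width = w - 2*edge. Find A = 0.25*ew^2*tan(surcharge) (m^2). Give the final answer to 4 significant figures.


edge = 0.055*0.5350 + 0.025 = 0.054425 m
ew = 0.5350 - 2*0.054425 = 0.42615 m
A = 0.25 * 0.42615^2 * tan(28.5500 deg)
A = 0.02470 m^2


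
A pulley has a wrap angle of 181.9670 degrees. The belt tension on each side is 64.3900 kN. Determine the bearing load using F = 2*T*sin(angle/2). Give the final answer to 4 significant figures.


F = 2 * 64.3900 * sin(181.9670/2 deg)
F = 128.8 kN


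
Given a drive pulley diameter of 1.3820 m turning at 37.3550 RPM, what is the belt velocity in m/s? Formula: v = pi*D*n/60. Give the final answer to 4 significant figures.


v = pi * 1.3820 * 37.3550 / 60
v = 2.703 m/s


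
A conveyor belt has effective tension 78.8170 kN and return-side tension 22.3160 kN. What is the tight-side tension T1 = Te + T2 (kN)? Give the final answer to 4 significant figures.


T1 = Te + T2 = 78.8170 + 22.3160
T1 = 101.1 kN


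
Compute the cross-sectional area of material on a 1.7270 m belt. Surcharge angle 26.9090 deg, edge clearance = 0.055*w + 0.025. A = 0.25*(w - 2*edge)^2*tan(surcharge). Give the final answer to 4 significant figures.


edge = 0.055*1.7270 + 0.025 = 0.119985 m
ew = 1.7270 - 2*0.119985 = 1.48703 m
A = 0.25 * 1.48703^2 * tan(26.9090 deg)
A = 0.2806 m^2


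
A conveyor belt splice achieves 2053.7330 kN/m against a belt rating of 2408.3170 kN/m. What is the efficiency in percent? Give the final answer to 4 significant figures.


Eff = 2053.7330 / 2408.3170 * 100
Eff = 85.28 %


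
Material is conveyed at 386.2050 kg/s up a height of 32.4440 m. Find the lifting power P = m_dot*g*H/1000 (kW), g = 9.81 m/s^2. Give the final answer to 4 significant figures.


P = 386.2050 * 9.81 * 32.4440 / 1000
P = 122.9 kW


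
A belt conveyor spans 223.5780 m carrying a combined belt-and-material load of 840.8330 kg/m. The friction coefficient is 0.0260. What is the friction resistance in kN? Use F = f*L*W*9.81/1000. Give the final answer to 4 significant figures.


F = 0.0260 * 223.5780 * 840.8330 * 9.81 / 1000
F = 47.95 kN


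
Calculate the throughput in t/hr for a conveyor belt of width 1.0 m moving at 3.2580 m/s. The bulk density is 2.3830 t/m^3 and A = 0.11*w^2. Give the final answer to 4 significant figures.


A = 0.11 * 1.0^2 = 0.11 m^2
C = 0.11 * 3.2580 * 2.3830 * 3600
C = 3074 t/hr


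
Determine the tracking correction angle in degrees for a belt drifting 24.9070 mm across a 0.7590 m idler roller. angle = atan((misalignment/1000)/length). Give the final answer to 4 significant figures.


misalign_m = 24.9070 / 1000 = 0.024907 m
angle = atan(0.024907 / 0.7590)
angle = 1.880 deg


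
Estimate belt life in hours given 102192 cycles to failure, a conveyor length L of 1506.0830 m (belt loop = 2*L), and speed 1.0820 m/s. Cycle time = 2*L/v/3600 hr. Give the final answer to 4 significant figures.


cycle_time = 2 * 1506.0830 / 1.0820 / 3600 = 0.773302 hr
life = 102192 * 0.773302 = 79030 hours


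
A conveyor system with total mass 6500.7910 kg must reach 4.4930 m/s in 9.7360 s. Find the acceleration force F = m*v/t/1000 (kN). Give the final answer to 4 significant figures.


F = 6500.7910 * 4.4930 / 9.7360 / 1000
F = 3.000 kN


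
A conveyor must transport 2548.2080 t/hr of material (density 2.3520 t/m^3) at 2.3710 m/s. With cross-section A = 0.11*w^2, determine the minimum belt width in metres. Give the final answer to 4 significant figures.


A_req = 2548.2080 / (2.3710 * 2.3520 * 3600) = 0.12693 m^2
w = sqrt(0.12693 / 0.11)
w = 1.074 m


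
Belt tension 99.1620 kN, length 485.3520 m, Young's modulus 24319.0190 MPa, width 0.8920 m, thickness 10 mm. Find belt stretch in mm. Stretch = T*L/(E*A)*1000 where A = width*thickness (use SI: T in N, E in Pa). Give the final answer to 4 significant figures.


A = 0.8920 * 0.01 = 0.00892 m^2
Stretch = 99.1620*1000 * 485.3520 / (24319.0190e6 * 0.00892) * 1000
Stretch = 221.9 mm


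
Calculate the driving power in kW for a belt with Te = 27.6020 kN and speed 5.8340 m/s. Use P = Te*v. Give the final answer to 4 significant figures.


P = Te * v = 27.6020 * 5.8340
P = 161.0 kW


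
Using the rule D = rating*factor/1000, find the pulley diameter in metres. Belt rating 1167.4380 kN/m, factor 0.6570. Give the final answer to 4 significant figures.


D = 1167.4380 * 0.6570 / 1000
D = 0.7670 m


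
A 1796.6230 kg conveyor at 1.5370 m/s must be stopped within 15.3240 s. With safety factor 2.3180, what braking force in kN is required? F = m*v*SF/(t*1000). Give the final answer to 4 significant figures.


F = 1796.6230 * 1.5370 / 15.3240 * 2.3180 / 1000
F = 0.4177 kN


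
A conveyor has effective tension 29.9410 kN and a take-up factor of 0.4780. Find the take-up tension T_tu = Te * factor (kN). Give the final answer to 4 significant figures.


T_tu = 29.9410 * 0.4780
T_tu = 14.31 kN


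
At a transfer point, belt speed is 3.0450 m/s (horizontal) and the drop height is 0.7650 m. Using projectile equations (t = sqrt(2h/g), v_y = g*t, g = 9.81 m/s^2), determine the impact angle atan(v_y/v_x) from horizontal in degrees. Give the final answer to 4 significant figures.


t = sqrt(2*0.7650/9.81) = 0.394922 s
v_y = 9.81 * 0.394922 = 3.87418 m/s
angle = atan(3.87418 / 3.0450) = 51.83 deg


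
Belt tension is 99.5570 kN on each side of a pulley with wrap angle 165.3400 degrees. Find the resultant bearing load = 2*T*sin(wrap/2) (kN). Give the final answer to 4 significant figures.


F = 2 * 99.5570 * sin(165.3400/2 deg)
F = 197.5 kN


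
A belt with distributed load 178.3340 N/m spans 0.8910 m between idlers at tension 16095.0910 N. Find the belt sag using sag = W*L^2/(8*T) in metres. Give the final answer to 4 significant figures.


sag = 178.3340 * 0.8910^2 / (8 * 16095.0910)
sag = 0.001100 m


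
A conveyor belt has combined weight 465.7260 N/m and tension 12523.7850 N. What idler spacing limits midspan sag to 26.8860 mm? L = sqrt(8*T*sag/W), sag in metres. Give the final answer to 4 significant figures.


sag = 26.8860/1000 = 0.026886 m
L = sqrt(8 * 12523.7850 * 0.026886 / 465.7260)
L = 2.405 m


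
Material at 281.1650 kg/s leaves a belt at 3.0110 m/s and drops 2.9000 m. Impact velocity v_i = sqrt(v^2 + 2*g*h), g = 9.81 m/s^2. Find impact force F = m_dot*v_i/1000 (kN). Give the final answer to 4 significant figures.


v_i = sqrt(3.0110^2 + 2*9.81*2.9000) = 8.12183 m/s
F = 281.1650 * 8.12183 / 1000
F = 2.284 kN


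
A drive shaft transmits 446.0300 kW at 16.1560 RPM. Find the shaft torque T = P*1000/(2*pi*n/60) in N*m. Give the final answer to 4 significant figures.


omega = 2*pi*16.1560/60 = 1.69185 rad/s
T = 446.0300*1000 / 1.69185
T = 263600 N*m


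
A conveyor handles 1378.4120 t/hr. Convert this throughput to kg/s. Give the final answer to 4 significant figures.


m_dot = 1378.4120 * 1000 / 3600
m_dot = 382.9 kg/s


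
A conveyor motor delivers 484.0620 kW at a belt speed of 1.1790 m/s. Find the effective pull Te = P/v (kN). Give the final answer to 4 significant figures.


Te = P / v = 484.0620 / 1.1790
Te = 410.6 kN


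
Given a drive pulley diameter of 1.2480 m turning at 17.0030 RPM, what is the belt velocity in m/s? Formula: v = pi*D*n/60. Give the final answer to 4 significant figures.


v = pi * 1.2480 * 17.0030 / 60
v = 1.111 m/s


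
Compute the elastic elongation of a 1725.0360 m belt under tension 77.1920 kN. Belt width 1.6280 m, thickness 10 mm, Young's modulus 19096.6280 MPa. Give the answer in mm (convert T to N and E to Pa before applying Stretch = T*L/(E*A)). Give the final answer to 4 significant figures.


A = 1.6280 * 0.01 = 0.01628 m^2
Stretch = 77.1920*1000 * 1725.0360 / (19096.6280e6 * 0.01628) * 1000
Stretch = 428.3 mm


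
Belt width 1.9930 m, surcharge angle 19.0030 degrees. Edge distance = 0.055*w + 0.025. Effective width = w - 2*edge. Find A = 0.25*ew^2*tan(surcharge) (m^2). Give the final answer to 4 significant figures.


edge = 0.055*1.9930 + 0.025 = 0.134615 m
ew = 1.9930 - 2*0.134615 = 1.72377 m
A = 0.25 * 1.72377^2 * tan(19.0030 deg)
A = 0.2558 m^2


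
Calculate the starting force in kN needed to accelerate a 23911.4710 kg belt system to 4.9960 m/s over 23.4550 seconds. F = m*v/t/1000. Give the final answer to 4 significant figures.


F = 23911.4710 * 4.9960 / 23.4550 / 1000
F = 5.093 kN


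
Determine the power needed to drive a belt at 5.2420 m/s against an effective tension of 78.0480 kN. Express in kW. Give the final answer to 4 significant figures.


P = Te * v = 78.0480 * 5.2420
P = 409.1 kW


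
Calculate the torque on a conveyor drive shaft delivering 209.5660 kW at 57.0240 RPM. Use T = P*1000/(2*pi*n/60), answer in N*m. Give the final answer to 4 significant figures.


omega = 2*pi*57.0240/60 = 5.97154 rad/s
T = 209.5660*1000 / 5.97154
T = 35090 N*m


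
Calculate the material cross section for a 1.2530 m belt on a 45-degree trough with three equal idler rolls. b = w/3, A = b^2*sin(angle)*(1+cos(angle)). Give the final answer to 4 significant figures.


b = 1.2530/3 = 0.417667 m
A = 0.417667^2 * sin(45 deg) * (1 + cos(45 deg))
A = 0.2106 m^2


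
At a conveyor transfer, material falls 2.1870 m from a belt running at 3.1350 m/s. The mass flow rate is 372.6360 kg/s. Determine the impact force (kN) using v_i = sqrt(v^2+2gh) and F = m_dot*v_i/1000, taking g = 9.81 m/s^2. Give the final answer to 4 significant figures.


v_i = sqrt(3.1350^2 + 2*9.81*2.1870) = 7.26204 m/s
F = 372.6360 * 7.26204 / 1000
F = 2.706 kN


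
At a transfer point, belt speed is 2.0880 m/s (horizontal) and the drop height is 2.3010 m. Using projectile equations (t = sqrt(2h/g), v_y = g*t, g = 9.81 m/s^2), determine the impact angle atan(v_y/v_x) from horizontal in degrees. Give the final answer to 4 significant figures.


t = sqrt(2*2.3010/9.81) = 0.684918 s
v_y = 9.81 * 0.684918 = 6.71905 m/s
angle = atan(6.71905 / 2.0880) = 72.74 deg


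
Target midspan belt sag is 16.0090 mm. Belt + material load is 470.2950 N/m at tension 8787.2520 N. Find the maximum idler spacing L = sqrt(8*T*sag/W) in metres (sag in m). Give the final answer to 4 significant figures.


sag = 16.0090/1000 = 0.016009 m
L = sqrt(8 * 8787.2520 * 0.016009 / 470.2950)
L = 1.547 m


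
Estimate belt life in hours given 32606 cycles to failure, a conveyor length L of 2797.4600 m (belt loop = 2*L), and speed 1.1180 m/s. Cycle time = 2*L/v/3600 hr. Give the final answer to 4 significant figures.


cycle_time = 2 * 2797.4600 / 1.1180 / 3600 = 1.39011 hr
life = 32606 * 1.39011 = 45330 hours


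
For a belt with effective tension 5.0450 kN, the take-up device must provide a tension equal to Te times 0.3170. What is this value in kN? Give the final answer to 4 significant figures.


T_tu = 5.0450 * 0.3170
T_tu = 1.599 kN


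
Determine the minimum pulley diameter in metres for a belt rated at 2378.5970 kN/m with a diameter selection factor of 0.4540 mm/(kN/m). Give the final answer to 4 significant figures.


D = 2378.5970 * 0.4540 / 1000
D = 1.080 m


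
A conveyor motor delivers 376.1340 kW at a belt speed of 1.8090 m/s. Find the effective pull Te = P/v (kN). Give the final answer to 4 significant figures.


Te = P / v = 376.1340 / 1.8090
Te = 207.9 kN


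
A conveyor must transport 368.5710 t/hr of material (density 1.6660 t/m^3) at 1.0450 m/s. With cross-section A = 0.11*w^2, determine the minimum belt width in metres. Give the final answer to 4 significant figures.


A_req = 368.5710 / (1.0450 * 1.6660 * 3600) = 0.0588068 m^2
w = sqrt(0.0588068 / 0.11)
w = 0.7312 m


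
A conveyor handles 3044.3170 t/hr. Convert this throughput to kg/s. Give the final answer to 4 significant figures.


m_dot = 3044.3170 * 1000 / 3600
m_dot = 845.6 kg/s


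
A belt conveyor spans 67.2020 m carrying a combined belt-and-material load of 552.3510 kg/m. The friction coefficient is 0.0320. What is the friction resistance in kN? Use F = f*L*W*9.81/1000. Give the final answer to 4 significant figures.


F = 0.0320 * 67.2020 * 552.3510 * 9.81 / 1000
F = 11.65 kN


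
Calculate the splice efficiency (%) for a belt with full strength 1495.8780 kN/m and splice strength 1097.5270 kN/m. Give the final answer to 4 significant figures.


Eff = 1097.5270 / 1495.8780 * 100
Eff = 73.37 %


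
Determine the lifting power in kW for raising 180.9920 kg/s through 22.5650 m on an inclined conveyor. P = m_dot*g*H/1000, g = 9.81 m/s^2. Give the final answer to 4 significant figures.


P = 180.9920 * 9.81 * 22.5650 / 1000
P = 40.06 kW


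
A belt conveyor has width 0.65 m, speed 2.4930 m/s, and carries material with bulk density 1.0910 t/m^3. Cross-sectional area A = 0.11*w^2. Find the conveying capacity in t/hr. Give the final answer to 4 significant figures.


A = 0.11 * 0.65^2 = 0.046475 m^2
C = 0.046475 * 2.4930 * 1.0910 * 3600
C = 455.1 t/hr


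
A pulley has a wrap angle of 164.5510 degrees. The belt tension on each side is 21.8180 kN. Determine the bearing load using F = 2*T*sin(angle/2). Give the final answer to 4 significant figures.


F = 2 * 21.8180 * sin(164.5510/2 deg)
F = 43.24 kN


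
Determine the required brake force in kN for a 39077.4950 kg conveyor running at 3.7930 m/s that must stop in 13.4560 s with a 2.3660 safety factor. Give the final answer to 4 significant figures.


F = 39077.4950 * 3.7930 / 13.4560 * 2.3660 / 1000
F = 26.06 kN


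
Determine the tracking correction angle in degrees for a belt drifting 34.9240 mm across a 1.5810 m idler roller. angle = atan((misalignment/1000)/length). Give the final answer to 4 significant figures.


misalign_m = 34.9240 / 1000 = 0.034924 m
angle = atan(0.034924 / 1.5810)
angle = 1.265 deg


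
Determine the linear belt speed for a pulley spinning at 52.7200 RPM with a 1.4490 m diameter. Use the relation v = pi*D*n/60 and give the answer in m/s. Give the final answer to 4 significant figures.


v = pi * 1.4490 * 52.7200 / 60
v = 4.000 m/s


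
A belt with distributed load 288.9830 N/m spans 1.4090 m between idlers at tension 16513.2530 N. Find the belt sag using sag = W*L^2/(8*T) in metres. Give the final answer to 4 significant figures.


sag = 288.9830 * 1.4090^2 / (8 * 16513.2530)
sag = 0.004343 m


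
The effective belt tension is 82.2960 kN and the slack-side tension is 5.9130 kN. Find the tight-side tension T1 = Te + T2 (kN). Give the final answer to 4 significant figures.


T1 = Te + T2 = 82.2960 + 5.9130
T1 = 88.21 kN


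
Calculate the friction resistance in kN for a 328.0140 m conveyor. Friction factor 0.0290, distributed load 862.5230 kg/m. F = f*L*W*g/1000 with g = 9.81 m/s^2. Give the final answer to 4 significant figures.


F = 0.0290 * 328.0140 * 862.5230 * 9.81 / 1000
F = 80.49 kN


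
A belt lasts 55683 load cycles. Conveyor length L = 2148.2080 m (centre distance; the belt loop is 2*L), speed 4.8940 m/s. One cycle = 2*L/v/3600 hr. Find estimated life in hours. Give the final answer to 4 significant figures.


cycle_time = 2 * 2148.2080 / 4.8940 / 3600 = 0.24386 hr
life = 55683 * 0.24386 = 13580 hours


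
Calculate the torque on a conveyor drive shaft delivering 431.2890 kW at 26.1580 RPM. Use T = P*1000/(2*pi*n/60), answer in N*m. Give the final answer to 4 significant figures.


omega = 2*pi*26.1580/60 = 2.73926 rad/s
T = 431.2890*1000 / 2.73926
T = 157400 N*m


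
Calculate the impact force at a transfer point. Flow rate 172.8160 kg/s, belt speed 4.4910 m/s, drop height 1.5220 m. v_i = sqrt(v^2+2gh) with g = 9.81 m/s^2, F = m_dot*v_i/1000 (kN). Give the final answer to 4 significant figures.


v_i = sqrt(4.4910^2 + 2*9.81*1.5220) = 7.07324 m/s
F = 172.8160 * 7.07324 / 1000
F = 1.222 kN


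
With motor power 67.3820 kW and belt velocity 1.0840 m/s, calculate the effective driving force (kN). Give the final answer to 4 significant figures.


Te = P / v = 67.3820 / 1.0840
Te = 62.16 kN


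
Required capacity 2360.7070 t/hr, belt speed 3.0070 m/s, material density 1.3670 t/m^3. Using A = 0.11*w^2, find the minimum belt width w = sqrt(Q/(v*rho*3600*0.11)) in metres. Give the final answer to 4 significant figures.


A_req = 2360.7070 / (3.0070 * 1.3670 * 3600) = 0.159528 m^2
w = sqrt(0.159528 / 0.11)
w = 1.204 m


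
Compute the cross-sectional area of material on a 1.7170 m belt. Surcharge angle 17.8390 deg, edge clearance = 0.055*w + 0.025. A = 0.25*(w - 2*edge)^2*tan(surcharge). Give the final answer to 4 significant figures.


edge = 0.055*1.7170 + 0.025 = 0.119435 m
ew = 1.7170 - 2*0.119435 = 1.47813 m
A = 0.25 * 1.47813^2 * tan(17.8390 deg)
A = 0.1758 m^2


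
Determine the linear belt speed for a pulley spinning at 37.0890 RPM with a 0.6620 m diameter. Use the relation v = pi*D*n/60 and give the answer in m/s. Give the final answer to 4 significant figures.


v = pi * 0.6620 * 37.0890 / 60
v = 1.286 m/s


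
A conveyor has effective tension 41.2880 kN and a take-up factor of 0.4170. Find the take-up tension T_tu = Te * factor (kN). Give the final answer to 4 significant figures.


T_tu = 41.2880 * 0.4170
T_tu = 17.22 kN


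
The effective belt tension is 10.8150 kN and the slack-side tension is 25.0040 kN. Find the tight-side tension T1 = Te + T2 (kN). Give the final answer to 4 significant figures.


T1 = Te + T2 = 10.8150 + 25.0040
T1 = 35.82 kN


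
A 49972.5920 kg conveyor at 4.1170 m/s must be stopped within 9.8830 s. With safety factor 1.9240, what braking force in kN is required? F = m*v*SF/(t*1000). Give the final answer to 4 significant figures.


F = 49972.5920 * 4.1170 / 9.8830 * 1.9240 / 1000
F = 40.05 kN


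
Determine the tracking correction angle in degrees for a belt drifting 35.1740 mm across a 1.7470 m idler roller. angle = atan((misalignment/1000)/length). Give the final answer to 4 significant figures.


misalign_m = 35.1740 / 1000 = 0.035174 m
angle = atan(0.035174 / 1.7470)
angle = 1.153 deg


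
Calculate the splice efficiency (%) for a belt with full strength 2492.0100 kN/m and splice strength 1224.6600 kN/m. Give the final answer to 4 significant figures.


Eff = 1224.6600 / 2492.0100 * 100
Eff = 49.14 %


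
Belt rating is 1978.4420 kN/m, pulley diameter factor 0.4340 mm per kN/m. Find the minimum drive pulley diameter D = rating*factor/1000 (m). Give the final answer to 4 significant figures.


D = 1978.4420 * 0.4340 / 1000
D = 0.8586 m


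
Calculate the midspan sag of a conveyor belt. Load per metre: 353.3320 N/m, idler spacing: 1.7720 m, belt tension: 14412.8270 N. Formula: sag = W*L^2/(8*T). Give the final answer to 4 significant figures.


sag = 353.3320 * 1.7720^2 / (8 * 14412.8270)
sag = 0.009622 m


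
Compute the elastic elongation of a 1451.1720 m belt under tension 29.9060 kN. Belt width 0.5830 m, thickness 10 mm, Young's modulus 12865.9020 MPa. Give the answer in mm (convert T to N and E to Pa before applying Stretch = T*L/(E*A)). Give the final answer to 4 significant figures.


A = 0.5830 * 0.01 = 0.00583 m^2
Stretch = 29.9060*1000 * 1451.1720 / (12865.9020e6 * 0.00583) * 1000
Stretch = 578.6 mm


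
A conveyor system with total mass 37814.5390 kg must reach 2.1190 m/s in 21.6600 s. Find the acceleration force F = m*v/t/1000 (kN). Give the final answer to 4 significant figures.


F = 37814.5390 * 2.1190 / 21.6600 / 1000
F = 3.699 kN


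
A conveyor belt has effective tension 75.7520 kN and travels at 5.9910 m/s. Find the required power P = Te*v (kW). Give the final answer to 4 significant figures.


P = Te * v = 75.7520 * 5.9910
P = 453.8 kW


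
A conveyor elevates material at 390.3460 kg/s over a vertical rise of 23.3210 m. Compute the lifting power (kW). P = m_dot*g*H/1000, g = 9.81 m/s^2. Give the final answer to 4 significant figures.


P = 390.3460 * 9.81 * 23.3210 / 1000
P = 89.30 kW


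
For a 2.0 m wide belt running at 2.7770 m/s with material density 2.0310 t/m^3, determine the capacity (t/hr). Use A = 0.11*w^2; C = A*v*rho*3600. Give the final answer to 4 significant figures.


A = 0.11 * 2.0^2 = 0.44 m^2
C = 0.44 * 2.7770 * 2.0310 * 3600
C = 8934 t/hr


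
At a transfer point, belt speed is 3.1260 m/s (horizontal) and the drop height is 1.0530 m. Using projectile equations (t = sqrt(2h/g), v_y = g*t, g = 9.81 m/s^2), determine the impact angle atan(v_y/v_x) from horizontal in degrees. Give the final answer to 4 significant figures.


t = sqrt(2*1.0530/9.81) = 0.463335 s
v_y = 9.81 * 0.463335 = 4.54532 m/s
angle = atan(4.54532 / 3.1260) = 55.48 deg


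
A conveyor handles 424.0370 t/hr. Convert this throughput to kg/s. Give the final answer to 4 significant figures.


m_dot = 424.0370 * 1000 / 3600
m_dot = 117.8 kg/s


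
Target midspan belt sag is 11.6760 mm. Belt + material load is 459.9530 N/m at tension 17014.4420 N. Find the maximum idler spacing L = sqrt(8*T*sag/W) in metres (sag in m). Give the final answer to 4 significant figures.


sag = 11.6760/1000 = 0.011676 m
L = sqrt(8 * 17014.4420 * 0.011676 / 459.9530)
L = 1.859 m


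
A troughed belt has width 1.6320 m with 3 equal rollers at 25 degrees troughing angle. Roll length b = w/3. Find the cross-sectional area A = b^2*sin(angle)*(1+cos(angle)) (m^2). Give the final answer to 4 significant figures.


b = 1.6320/3 = 0.544 m
A = 0.544^2 * sin(25 deg) * (1 + cos(25 deg))
A = 0.2384 m^2


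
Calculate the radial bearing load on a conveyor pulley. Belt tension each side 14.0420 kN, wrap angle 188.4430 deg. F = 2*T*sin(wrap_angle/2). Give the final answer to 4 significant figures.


F = 2 * 14.0420 * sin(188.4430/2 deg)
F = 28.01 kN


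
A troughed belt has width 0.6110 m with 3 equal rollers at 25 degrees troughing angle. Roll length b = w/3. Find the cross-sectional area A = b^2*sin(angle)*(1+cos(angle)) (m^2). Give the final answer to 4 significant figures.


b = 0.6110/3 = 0.203667 m
A = 0.203667^2 * sin(25 deg) * (1 + cos(25 deg))
A = 0.03342 m^2


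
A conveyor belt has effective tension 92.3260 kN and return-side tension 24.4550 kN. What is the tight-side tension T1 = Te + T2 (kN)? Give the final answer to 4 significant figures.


T1 = Te + T2 = 92.3260 + 24.4550
T1 = 116.8 kN


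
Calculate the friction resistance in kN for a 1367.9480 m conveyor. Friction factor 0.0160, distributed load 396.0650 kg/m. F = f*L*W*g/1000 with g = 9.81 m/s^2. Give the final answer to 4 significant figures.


F = 0.0160 * 1367.9480 * 396.0650 * 9.81 / 1000
F = 85.04 kN


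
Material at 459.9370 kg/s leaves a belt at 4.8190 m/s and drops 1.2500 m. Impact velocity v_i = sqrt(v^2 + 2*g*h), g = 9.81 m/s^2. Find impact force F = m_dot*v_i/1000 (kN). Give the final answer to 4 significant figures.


v_i = sqrt(4.8190^2 + 2*9.81*1.2500) = 6.90998 m/s
F = 459.9370 * 6.90998 / 1000
F = 3.178 kN


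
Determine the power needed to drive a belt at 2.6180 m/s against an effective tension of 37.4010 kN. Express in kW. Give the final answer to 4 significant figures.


P = Te * v = 37.4010 * 2.6180
P = 97.92 kW


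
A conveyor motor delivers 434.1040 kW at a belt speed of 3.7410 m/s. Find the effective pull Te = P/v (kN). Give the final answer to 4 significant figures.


Te = P / v = 434.1040 / 3.7410
Te = 116.0 kN


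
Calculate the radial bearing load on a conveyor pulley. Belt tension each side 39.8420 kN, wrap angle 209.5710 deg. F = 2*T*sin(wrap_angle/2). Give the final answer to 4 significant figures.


F = 2 * 39.8420 * sin(209.5710/2 deg)
F = 77.05 kN


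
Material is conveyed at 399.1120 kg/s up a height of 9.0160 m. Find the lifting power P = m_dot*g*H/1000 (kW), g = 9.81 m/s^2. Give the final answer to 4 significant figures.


P = 399.1120 * 9.81 * 9.0160 / 1000
P = 35.30 kW


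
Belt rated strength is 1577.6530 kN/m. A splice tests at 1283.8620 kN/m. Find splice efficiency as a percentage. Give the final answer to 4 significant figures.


Eff = 1283.8620 / 1577.6530 * 100
Eff = 81.38 %


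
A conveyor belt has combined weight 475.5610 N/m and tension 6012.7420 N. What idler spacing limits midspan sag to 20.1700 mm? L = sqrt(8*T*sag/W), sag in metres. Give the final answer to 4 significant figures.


sag = 20.1700/1000 = 0.020170 m
L = sqrt(8 * 6012.7420 * 0.020170 / 475.5610)
L = 1.428 m


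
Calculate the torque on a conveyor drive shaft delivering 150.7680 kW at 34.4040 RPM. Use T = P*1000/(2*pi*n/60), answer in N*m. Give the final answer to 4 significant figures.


omega = 2*pi*34.4040/60 = 3.60278 rad/s
T = 150.7680*1000 / 3.60278
T = 41850 N*m


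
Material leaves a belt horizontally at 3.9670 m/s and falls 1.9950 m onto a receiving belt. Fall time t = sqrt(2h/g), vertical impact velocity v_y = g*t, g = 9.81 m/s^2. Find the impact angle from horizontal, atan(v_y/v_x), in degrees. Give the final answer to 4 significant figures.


t = sqrt(2*1.9950/9.81) = 0.637752 s
v_y = 9.81 * 0.637752 = 6.25635 m/s
angle = atan(6.25635 / 3.9670) = 57.62 deg


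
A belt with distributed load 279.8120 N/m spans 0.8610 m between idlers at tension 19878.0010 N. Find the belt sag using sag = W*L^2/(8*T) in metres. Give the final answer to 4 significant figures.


sag = 279.8120 * 0.8610^2 / (8 * 19878.0010)
sag = 0.001304 m


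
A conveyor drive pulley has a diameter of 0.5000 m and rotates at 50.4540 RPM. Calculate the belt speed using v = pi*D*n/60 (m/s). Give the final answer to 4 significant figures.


v = pi * 0.5000 * 50.4540 / 60
v = 1.321 m/s


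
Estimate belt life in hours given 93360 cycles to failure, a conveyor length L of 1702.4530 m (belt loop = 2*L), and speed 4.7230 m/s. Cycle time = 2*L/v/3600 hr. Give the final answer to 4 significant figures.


cycle_time = 2 * 1702.4530 / 4.7230 / 3600 = 0.200256 hr
life = 93360 * 0.200256 = 18700 hours


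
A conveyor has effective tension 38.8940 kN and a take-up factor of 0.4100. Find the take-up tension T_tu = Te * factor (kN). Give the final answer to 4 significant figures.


T_tu = 38.8940 * 0.4100
T_tu = 15.95 kN


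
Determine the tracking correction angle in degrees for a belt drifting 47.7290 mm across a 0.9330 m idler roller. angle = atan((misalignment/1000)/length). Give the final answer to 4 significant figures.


misalign_m = 47.7290 / 1000 = 0.047729 m
angle = atan(0.047729 / 0.9330)
angle = 2.928 deg


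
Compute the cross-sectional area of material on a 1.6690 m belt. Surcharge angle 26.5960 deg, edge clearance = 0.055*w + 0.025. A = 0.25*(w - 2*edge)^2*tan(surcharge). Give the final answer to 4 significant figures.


edge = 0.055*1.6690 + 0.025 = 0.116795 m
ew = 1.6690 - 2*0.116795 = 1.43541 m
A = 0.25 * 1.43541^2 * tan(26.5960 deg)
A = 0.2579 m^2


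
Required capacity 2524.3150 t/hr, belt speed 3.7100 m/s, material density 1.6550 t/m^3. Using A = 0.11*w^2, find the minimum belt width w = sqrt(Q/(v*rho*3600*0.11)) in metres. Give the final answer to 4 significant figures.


A_req = 2524.3150 / (3.7100 * 1.6550 * 3600) = 0.114201 m^2
w = sqrt(0.114201 / 0.11)
w = 1.019 m


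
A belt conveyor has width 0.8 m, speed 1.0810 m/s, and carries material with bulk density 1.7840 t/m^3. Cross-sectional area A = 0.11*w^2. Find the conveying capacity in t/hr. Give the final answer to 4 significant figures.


A = 0.11 * 0.8^2 = 0.0704 m^2
C = 0.0704 * 1.0810 * 1.7840 * 3600
C = 488.8 t/hr


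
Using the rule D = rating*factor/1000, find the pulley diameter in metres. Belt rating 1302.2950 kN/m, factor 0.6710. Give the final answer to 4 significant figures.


D = 1302.2950 * 0.6710 / 1000
D = 0.8738 m


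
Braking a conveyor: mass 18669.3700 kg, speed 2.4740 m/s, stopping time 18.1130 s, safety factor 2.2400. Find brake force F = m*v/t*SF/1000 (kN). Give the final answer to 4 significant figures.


F = 18669.3700 * 2.4740 / 18.1130 * 2.2400 / 1000
F = 5.712 kN


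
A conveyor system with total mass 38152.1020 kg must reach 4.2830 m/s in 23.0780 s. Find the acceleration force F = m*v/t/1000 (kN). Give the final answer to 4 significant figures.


F = 38152.1020 * 4.2830 / 23.0780 / 1000
F = 7.081 kN


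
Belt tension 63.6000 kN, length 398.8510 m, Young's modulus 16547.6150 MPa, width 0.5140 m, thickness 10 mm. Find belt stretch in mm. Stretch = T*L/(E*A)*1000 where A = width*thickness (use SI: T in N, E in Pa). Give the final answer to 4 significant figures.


A = 0.5140 * 0.01 = 0.00514 m^2
Stretch = 63.6000*1000 * 398.8510 / (16547.6150e6 * 0.00514) * 1000
Stretch = 298.2 mm


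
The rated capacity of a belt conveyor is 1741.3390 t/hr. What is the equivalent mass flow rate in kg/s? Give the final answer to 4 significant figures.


m_dot = 1741.3390 * 1000 / 3600
m_dot = 483.7 kg/s


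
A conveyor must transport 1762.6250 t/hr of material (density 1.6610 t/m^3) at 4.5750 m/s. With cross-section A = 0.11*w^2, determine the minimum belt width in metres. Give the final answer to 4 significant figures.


A_req = 1762.6250 / (4.5750 * 1.6610 * 3600) = 0.0644313 m^2
w = sqrt(0.0644313 / 0.11)
w = 0.7653 m


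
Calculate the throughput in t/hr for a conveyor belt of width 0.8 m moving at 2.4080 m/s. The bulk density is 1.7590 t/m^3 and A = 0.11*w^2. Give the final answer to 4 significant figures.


A = 0.11 * 0.8^2 = 0.0704 m^2
C = 0.0704 * 2.4080 * 1.7590 * 3600
C = 1073 t/hr


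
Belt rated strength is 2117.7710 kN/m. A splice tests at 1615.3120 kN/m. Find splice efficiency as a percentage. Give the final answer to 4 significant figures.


Eff = 1615.3120 / 2117.7710 * 100
Eff = 76.27 %


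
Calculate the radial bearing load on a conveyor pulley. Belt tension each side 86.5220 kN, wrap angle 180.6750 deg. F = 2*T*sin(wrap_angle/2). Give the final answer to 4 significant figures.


F = 2 * 86.5220 * sin(180.6750/2 deg)
F = 173.0 kN


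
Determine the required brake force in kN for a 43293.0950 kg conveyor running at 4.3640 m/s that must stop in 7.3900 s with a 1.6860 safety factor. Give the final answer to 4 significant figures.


F = 43293.0950 * 4.3640 / 7.3900 * 1.6860 / 1000
F = 43.10 kN


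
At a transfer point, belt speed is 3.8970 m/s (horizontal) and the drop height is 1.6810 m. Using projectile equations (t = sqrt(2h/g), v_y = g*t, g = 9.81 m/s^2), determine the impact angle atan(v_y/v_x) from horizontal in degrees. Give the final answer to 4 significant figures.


t = sqrt(2*1.6810/9.81) = 0.585416 s
v_y = 9.81 * 0.585416 = 5.74293 m/s
angle = atan(5.74293 / 3.8970) = 55.84 deg


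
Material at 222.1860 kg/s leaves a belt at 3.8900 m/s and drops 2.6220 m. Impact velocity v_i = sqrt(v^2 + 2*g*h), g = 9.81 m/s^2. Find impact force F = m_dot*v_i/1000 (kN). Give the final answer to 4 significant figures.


v_i = sqrt(3.8900^2 + 2*9.81*2.6220) = 8.1594 m/s
F = 222.1860 * 8.1594 / 1000
F = 1.813 kN


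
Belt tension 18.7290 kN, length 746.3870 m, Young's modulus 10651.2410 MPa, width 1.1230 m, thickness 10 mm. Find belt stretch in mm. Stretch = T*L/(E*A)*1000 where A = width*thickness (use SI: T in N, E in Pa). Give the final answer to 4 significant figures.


A = 1.1230 * 0.01 = 0.01123 m^2
Stretch = 18.7290*1000 * 746.3870 / (10651.2410e6 * 0.01123) * 1000
Stretch = 116.9 mm


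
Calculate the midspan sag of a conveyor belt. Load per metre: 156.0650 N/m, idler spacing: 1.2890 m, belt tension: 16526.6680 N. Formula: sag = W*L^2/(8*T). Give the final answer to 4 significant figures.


sag = 156.0650 * 1.2890^2 / (8 * 16526.6680)
sag = 0.001961 m


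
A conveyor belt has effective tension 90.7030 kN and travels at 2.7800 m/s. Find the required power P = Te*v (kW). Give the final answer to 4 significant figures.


P = Te * v = 90.7030 * 2.7800
P = 252.2 kW


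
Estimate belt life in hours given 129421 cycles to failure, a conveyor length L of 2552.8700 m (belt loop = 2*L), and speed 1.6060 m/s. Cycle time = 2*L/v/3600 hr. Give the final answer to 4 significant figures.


cycle_time = 2 * 2552.8700 / 1.6060 / 3600 = 0.883102 hr
life = 129421 * 0.883102 = 114300 hours


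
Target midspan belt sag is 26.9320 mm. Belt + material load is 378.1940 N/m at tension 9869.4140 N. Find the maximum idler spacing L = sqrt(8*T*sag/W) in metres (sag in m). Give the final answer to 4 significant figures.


sag = 26.9320/1000 = 0.026932 m
L = sqrt(8 * 9869.4140 * 0.026932 / 378.1940)
L = 2.371 m


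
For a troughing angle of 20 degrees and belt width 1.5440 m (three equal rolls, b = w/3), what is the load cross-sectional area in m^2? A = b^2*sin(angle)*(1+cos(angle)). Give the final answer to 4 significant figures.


b = 1.5440/3 = 0.514667 m
A = 0.514667^2 * sin(20 deg) * (1 + cos(20 deg))
A = 0.1757 m^2


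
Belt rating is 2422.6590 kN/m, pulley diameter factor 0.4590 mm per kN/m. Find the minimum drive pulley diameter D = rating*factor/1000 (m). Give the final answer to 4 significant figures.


D = 2422.6590 * 0.4590 / 1000
D = 1.112 m


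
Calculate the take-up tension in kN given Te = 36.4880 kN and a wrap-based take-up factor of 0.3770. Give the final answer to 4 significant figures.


T_tu = 36.4880 * 0.3770
T_tu = 13.76 kN


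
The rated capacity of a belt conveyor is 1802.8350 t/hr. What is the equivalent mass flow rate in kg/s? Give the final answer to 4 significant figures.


m_dot = 1802.8350 * 1000 / 3600
m_dot = 500.8 kg/s


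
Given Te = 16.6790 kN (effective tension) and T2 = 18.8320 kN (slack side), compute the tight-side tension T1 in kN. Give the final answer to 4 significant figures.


T1 = Te + T2 = 16.6790 + 18.8320
T1 = 35.51 kN


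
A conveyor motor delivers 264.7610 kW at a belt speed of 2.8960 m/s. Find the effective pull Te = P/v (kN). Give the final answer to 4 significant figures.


Te = P / v = 264.7610 / 2.8960
Te = 91.42 kN


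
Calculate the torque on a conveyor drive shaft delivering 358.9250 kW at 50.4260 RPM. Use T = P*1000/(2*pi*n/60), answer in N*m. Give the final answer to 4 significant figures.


omega = 2*pi*50.4260/60 = 5.2806 rad/s
T = 358.9250*1000 / 5.2806
T = 67970 N*m


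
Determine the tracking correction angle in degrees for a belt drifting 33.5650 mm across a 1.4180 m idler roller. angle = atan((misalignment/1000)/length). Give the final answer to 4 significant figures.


misalign_m = 33.5650 / 1000 = 0.033565 m
angle = atan(0.033565 / 1.4180)
angle = 1.356 deg


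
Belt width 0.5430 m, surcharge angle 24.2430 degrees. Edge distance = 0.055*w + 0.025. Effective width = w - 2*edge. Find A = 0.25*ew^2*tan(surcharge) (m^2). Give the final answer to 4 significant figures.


edge = 0.055*0.5430 + 0.025 = 0.054865 m
ew = 0.5430 - 2*0.054865 = 0.43327 m
A = 0.25 * 0.43327^2 * tan(24.2430 deg)
A = 0.02113 m^2


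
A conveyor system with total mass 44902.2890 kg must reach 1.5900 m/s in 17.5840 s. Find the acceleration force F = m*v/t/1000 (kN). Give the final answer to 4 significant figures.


F = 44902.2890 * 1.5900 / 17.5840 / 1000
F = 4.060 kN


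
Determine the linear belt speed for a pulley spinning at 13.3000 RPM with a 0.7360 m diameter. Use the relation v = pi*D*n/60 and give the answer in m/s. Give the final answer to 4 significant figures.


v = pi * 0.7360 * 13.3000 / 60
v = 0.5125 m/s


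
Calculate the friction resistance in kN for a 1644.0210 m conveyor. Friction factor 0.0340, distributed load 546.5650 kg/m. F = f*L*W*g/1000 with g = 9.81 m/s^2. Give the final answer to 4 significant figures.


F = 0.0340 * 1644.0210 * 546.5650 * 9.81 / 1000
F = 299.7 kN


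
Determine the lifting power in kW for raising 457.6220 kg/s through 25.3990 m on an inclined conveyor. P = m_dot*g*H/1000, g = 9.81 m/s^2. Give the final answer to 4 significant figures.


P = 457.6220 * 9.81 * 25.3990 / 1000
P = 114.0 kW


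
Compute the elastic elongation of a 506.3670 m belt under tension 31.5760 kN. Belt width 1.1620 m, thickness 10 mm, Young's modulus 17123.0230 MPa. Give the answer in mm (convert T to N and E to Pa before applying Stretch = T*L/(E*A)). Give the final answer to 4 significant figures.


A = 1.1620 * 0.01 = 0.01162 m^2
Stretch = 31.5760*1000 * 506.3670 / (17123.0230e6 * 0.01162) * 1000
Stretch = 80.36 mm


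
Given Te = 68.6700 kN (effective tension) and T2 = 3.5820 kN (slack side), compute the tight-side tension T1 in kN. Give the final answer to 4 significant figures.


T1 = Te + T2 = 68.6700 + 3.5820
T1 = 72.25 kN


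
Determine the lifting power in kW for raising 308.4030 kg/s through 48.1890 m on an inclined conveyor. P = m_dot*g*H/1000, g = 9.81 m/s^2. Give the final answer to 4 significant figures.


P = 308.4030 * 9.81 * 48.1890 / 1000
P = 145.8 kW


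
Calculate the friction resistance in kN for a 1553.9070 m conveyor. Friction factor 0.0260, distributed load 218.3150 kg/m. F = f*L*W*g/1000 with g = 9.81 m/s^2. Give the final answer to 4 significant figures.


F = 0.0260 * 1553.9070 * 218.3150 * 9.81 / 1000
F = 86.53 kN


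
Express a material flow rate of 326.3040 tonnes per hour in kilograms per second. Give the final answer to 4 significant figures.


m_dot = 326.3040 * 1000 / 3600
m_dot = 90.64 kg/s


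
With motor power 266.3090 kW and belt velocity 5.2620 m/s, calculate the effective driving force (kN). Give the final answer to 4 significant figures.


Te = P / v = 266.3090 / 5.2620
Te = 50.61 kN


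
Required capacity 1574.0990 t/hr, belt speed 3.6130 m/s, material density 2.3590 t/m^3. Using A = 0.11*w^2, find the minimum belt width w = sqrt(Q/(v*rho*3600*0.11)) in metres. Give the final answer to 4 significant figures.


A_req = 1574.0990 / (3.6130 * 2.3590 * 3600) = 0.0513019 m^2
w = sqrt(0.0513019 / 0.11)
w = 0.6829 m


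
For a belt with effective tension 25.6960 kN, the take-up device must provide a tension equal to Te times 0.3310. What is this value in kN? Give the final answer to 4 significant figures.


T_tu = 25.6960 * 0.3310
T_tu = 8.505 kN


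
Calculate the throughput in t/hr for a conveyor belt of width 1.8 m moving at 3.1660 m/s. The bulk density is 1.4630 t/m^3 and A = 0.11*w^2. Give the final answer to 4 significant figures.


A = 0.11 * 1.8^2 = 0.3564 m^2
C = 0.3564 * 3.1660 * 1.4630 * 3600
C = 5943 t/hr


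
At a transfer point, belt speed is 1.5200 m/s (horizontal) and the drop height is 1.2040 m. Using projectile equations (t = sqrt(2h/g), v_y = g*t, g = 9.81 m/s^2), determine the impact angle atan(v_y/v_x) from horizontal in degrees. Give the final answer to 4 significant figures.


t = sqrt(2*1.2040/9.81) = 0.495443 s
v_y = 9.81 * 0.495443 = 4.8603 m/s
angle = atan(4.8603 / 1.5200) = 72.63 deg


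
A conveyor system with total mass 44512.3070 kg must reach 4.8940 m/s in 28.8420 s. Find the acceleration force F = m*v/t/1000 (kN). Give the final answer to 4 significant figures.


F = 44512.3070 * 4.8940 / 28.8420 / 1000
F = 7.553 kN


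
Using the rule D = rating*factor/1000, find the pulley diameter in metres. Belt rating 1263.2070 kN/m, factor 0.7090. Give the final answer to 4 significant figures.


D = 1263.2070 * 0.7090 / 1000
D = 0.8956 m
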